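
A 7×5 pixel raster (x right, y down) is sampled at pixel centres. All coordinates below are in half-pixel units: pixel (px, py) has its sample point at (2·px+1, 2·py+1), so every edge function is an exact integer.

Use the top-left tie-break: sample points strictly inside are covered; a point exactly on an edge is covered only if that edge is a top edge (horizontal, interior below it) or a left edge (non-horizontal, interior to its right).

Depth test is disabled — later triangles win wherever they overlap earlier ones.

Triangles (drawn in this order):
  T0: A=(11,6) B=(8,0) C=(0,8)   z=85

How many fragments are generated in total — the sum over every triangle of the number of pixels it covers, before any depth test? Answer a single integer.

T0:
  2·area = 72  (B↔C swapped to make it positive)
  edge (11, 6)→(0, 8): d=(-11,2) right/bottom  bias=-1
  edge (0, 8)→(8, 0): d=(8,-8) top-left  bias=+0
  edge (8, 0)→(11, 6): d=(3,6) right/bottom  bias=-1
    (3,0)@(7, 1): e=[63,0,9] → █  [on edge]
    (4,0)@(9, 1): e=[59,16,-3] → ·
    (2,1)@(5, 3): e=[45,0,27] → █  [on edge]
    (4,1)@(9, 3): e=[37,32,3] → █
    (5,1)@(11, 3): e=[33,48,-9] → ·
    (1,2)@(3, 5): e=[27,0,45] → █  [on edge]
    (5,2)@(11, 5): e=[11,64,-3] → ·
    (0,3)@(1, 7): e=[9,0,63] → █  [on edge]
    (3,3)@(7, 7): e=[-3,48,27] → ·
    (4,3)@(9, 7): e=[-7,64,15] → ·
    (0,4)@(1, 9): e=[-13,16,69] → ·
    (1,4)@(3, 9): e=[-17,32,57] → ·
  covered (11 px):
    · · · █ · · ·
    · · █ █ █ · ·
    · █ █ █ █ · ·
    █ █ █ · · · ·
    · · · · · · ·

Final: 11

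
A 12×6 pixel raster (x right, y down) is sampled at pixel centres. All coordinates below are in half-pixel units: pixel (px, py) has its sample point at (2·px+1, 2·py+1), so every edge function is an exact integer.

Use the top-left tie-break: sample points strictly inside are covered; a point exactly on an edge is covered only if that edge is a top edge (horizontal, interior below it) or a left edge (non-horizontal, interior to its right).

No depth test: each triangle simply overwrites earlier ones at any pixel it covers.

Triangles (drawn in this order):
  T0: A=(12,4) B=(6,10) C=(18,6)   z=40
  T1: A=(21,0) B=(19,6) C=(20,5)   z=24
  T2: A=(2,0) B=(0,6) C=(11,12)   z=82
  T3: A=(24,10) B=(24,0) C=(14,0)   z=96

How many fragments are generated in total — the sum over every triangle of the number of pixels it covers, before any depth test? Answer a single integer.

T0:
  2·area = 48  (B↔C swapped to make it positive)
  edge (12, 4)→(18, 6): d=(6,2) right/bottom  bias=-1
  edge (18, 6)→(6, 10): d=(-12,4) right/bottom  bias=-1
  edge (6, 10)→(12, 4): d=(6,-6) top-left  bias=+0
    (1,0)@(3, 1): e=[0,120,-72] → ·  [on edge]
    (7,0)@(15, 1): e=[-24,72,0] → ·  [on edge]
    (4,1)@(9, 3): e=[0,72,-24] → ·  [on edge]
    (6,1)@(13, 3): e=[-8,56,0] → ·  [on edge]
    (5,2)@(11, 5): e=[8,40,0] → #  [on edge]
    (6,2)@(13, 5): e=[4,32,12] → #
    (7,2)@(15, 5): e=[0,24,24] → ·  [on edge]
    (10,2)@(21, 5): e=[-12,0,60] → ·  [on edge]
    (4,3)@(9, 7): e=[24,24,0] → #  [on edge]
    (7,3)@(15, 7): e=[12,0,36] → ·  [on edge]
    (10,3)@(21, 7): e=[0,-24,72] → ·  [on edge]
    (3,4)@(7, 9): e=[40,8,0] → #  [on edge]
    (4,4)@(9, 9): e=[36,0,12] → ·  [on edge]
    (1,5)@(3, 11): e=[60,0,-12] → ·  [on edge]
    (2,5)@(5, 11): e=[56,-8,0] → ·  [on edge]
  covered (6 px):
    · · · · · · · · · · · ·
    · · · · · · · · · · · ·
    · · · · · # # · · · · ·
    · · · · # # # · · · · ·
    · · · # · · · · · · · ·
    · · · · · · · · · · · ·
T1:
  2·area = 4  (B↔C swapped to make it positive)
  edge (21, 0)→(20, 5): d=(-1,5) right/bottom  bias=-1
  edge (20, 5)→(19, 6): d=(-1,1) right/bottom  bias=-1
  edge (19, 6)→(21, 0): d=(2,-6) top-left  bias=+0
  covered (0 px):
    · · · · · · · · · · · ·
    · · · · · · · · · · · ·
    · · · · · · · · · · · ·
    · · · · · · · · · · · ·
    · · · · · · · · · · · ·
    · · · · · · · · · · · ·
T2:
  2·area = 78  (B↔C swapped to make it positive)
  edge (2, 0)→(11, 12): d=(9,12) right/bottom  bias=-1
  edge (11, 12)→(0, 6): d=(-11,-6) top-left  bias=+0
  edge (0, 6)→(2, 0): d=(2,-6) top-left  bias=+0
    (0,1)@(1, 3): e=[39,39,0] → #  [on edge]
    (1,1)@(3, 3): e=[15,51,12] → #
    (2,1)@(5, 3): e=[-9,63,24] → ·
    (0,2)@(1, 5): e=[57,17,4] → #
    (2,2)@(5, 5): e=[9,41,28] → #
    (3,2)@(7, 5): e=[-15,53,40] → ·
    (0,3)@(1, 7): e=[75,-5,8] → ·
    (1,3)@(3, 7): e=[51,7,20] → #
    (3,3)@(7, 7): e=[3,31,44] → #
    (4,3)@(9, 7): e=[-21,43,56] → ·
    (1,4)@(3, 9): e=[69,-15,24] → ·
    (2,4)@(5, 9): e=[45,-3,36] → ·
  covered (9 px):
    · · · · · · · · · · · ·
    # # · · · · · · · · · ·
    # # # · · · · · · · · ·
    · # # # · · · · · · · ·
    · · · # · · · · · · · ·
    · · · · · · · · · · · ·
T3:
  2·area = 100  (B↔C swapped to make it positive)
  edge (24, 10)→(14, 0): d=(-10,-10) top-left  bias=+0
  edge (14, 0)→(24, 0): d=(10,0) top-left  bias=+0
  edge (24, 0)→(24, 10): d=(0,10) right/bottom  bias=-1
    (7,0)@(15, 1): e=[0,10,90] → #  [on edge]
    (8,0)@(17, 1): e=[20,10,70] → #
    (9,0)@(19, 1): e=[40,10,50] → #
    (10,0)@(21, 1): e=[60,10,30] → #
    (11,0)@(23, 1): e=[80,10,10] → #
    (7,1)@(15, 3): e=[-20,30,90] → ·
    (8,1)@(17, 3): e=[0,30,70] → #  [on edge]
    (8,2)@(17, 5): e=[-20,50,70] → ·
    (9,2)@(19, 5): e=[0,50,50] → #  [on edge]
    (9,3)@(19, 7): e=[-20,70,50] → ·
    (10,3)@(21, 7): e=[0,70,30] → #  [on edge]
    (10,4)@(21, 9): e=[-20,90,30] → ·
    (11,4)@(23, 9): e=[0,90,10] → #  [on edge]
  covered (15 px):
    · · · · · · · # # # # #
    · · · · · · · · # # # #
    · · · · · · · · · # # #
    · · · · · · · · · · # #
    · · · · · · · · · · · #
    · · · · · · · · · · · ·

Final: 30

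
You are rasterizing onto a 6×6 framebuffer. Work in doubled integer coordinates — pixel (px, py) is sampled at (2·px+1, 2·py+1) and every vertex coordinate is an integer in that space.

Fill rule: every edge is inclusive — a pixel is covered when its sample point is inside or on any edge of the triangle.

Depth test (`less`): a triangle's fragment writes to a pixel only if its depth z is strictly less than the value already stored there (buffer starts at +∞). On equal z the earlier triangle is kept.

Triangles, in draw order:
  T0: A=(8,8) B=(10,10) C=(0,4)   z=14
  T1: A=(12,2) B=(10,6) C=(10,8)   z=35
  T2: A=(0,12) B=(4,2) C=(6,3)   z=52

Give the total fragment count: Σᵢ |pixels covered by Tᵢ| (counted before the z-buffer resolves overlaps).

T0:
  2·area = 8
  edge (8, 8)→(10, 10): d=(2,2) inclusive
  edge (10, 10)→(0, 4): d=(-10,-6) inclusive
  edge (0, 4)→(8, 8): d=(8,4) inclusive
    (0,0)@(1, 1): e=[0,36,-28] → .  [on edge]
    (1,1)@(3, 3): e=[0,28,-20] → .  [on edge]
    (2,2)@(5, 5): e=[0,20,-12] → .  [on edge]
    (2,3)@(5, 7): e=[4,0,4] → X  [on edge]
    (3,3)@(7, 7): e=[0,12,-4] → .  [on edge]
    (2,4)@(5, 9): e=[8,-20,20] → .
    (4,4)@(9, 9): e=[0,4,4] → X  [on edge]
    (5,4)@(11, 9): e=[-4,16,-4] → .
    (4,5)@(9, 11): e=[4,-16,20] → .
    (5,5)@(11, 11): e=[0,-4,12] → .  [on edge]
  covered (2 px):
    . . . . . .
    . . . . . .
    . . . . . .
    . . X . . .
    . . . . X .
    . . . . . .
T1:
  2·area = 4  (B↔C swapped to make it positive)
  edge (12, 2)→(10, 8): d=(-2,6) inclusive
  edge (10, 8)→(10, 6): d=(0,-2) inclusive
  edge (10, 6)→(12, 2): d=(2,-4) inclusive
    (5,2)@(11, 5): e=[0,2,2] → X  [on edge]
    (5,3)@(11, 7): e=[-4,2,6] → .
    (4,5)@(9, 11): e=[0,-2,6] → .  [on edge]
  covered (1 px):
    . . . . . .
    . . . . . .
    . . . . . X
    . . . . . .
    . . . . . .
    . . . . . .
T2:
  2·area = 24
  edge (0, 12)→(4, 2): d=(4,-10) inclusive
  edge (4, 2)→(6, 3): d=(2,1) inclusive
  edge (6, 3)→(0, 12): d=(-6,9) inclusive
    (2,1)@(5, 3): e=[14,1,9] → X
    (3,1)@(7, 3): e=[34,-1,-9] → .
    (1,2)@(3, 5): e=[2,7,15] → X
    (2,2)@(5, 5): e=[22,5,-3] → .
    (1,3)@(3, 7): e=[10,11,3] → X
    (2,3)@(5, 7): e=[30,9,-15] → .
    (1,4)@(3, 9): e=[18,15,-9] → .
  covered (3 px):
    . . . . . .
    . . X . . .
    . X . . . .
    . X . . . .
    . . . . . .
    . . . . . .

Answer: 6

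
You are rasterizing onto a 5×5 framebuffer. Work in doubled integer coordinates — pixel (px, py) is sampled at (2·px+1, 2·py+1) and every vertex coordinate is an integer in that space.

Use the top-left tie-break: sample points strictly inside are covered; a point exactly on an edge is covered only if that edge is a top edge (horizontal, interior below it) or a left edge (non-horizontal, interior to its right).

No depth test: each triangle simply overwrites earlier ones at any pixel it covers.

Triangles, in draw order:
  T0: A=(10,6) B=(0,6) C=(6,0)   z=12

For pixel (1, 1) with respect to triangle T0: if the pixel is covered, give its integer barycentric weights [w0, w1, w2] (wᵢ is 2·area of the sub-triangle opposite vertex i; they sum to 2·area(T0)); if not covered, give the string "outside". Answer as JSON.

T0:
  2·area = 60
  edge (10, 6)→(0, 6): d=(-10,0) right/bottom  bias=-1
  edge (0, 6)→(6, 0): d=(6,-6) top-left  bias=+0
  edge (6, 0)→(10, 6): d=(4,6) right/bottom  bias=-1
    (2,0)@(5, 1): e=[50,0,10] → X  [on edge]
    (3,0)@(7, 1): e=[50,12,-2] → .
    (1,1)@(3, 3): e=[30,0,30] → X  [on edge]
    (3,1)@(7, 3): e=[30,24,6] → X
    (4,1)@(9, 3): e=[30,36,-6] → .
    (0,2)@(1, 5): e=[10,0,50] → X  [on edge]
    (4,2)@(9, 5): e=[10,48,2] → X
    (0,3)@(1, 7): e=[-10,12,58] → .
    (1,3)@(3, 7): e=[-10,24,46] → .
    (2,3)@(5, 7): e=[-10,36,34] → .
    (3,3)@(7, 7): e=[-10,48,22] → .
    (4,3)@(9, 7): e=[-10,60,10] → .
  covered (9 px):
    . . X . .
    . X X X .
    X X X X X
    . . . . .
    . . . . .

Final: [0,30,30]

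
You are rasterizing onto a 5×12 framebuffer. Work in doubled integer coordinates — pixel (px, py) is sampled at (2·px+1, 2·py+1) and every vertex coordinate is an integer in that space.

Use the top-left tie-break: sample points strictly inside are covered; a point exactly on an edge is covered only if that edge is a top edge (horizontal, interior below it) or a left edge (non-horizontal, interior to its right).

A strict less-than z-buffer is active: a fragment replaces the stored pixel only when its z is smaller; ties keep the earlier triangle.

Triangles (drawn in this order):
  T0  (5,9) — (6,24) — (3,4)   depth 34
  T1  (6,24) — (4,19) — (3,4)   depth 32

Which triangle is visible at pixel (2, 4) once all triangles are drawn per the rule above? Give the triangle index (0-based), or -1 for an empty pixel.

T0:
  2·area = 25
  edge (5, 9)→(6, 24): d=(1,15) right/bottom  bias=-1
  edge (6, 24)→(3, 4): d=(-3,-20) top-left  bias=+0
  edge (3, 4)→(5, 9): d=(2,5) right/bottom  bias=-1
    (2,4)@(5, 9): e=[0,25,0] → ·  [on edge]
    (2,5)@(5, 11): e=[2,19,4] → #
    (3,5)@(7, 11): e=[-28,59,-6] → ·
    (2,6)@(5, 13): e=[4,13,8] → #
    (3,6)@(7, 13): e=[-26,53,-2] → ·
    (2,7)@(5, 15): e=[6,7,12] → #
    (3,7)@(7, 15): e=[-24,47,2] → ·
    (2,8)@(5, 17): e=[8,1,16] → #
    (3,8)@(7, 17): e=[-22,41,6] → ·
    (2,9)@(5, 19): e=[10,-5,20] → ·
    (4,9)@(9, 19): e=[-50,75,0] → ·  [on edge]
  covered (4 px):
    · · · · ·
    · · · · ·
    · · · · ·
    · · · · ·
    · · · · ·
    · · # · ·
    · · # · ·
    · · # · ·
    · · # · ·
    · · · · ·
    · · · · ·
    · · · · ·
T1:
  2·area = 25
  edge (6, 24)→(4, 19): d=(-2,-5) top-left  bias=+0
  edge (4, 19)→(3, 4): d=(-1,-15) top-left  bias=+0
  edge (3, 4)→(6, 24): d=(3,20) right/bottom  bias=-1
    (2,9)@(5, 19): e=[5,15,5] → #
    (3,9)@(7, 19): e=[15,45,-35] → ·
    (2,10)@(5, 21): e=[1,13,11] → #
    (3,10)@(7, 21): e=[11,43,-29] → ·
    (2,11)@(5, 23): e=[-3,11,17] → ·
  covered (2 px):
    · · · · ·
    · · · · ·
    · · · · ·
    · · · · ·
    · · · · ·
    · · · · ·
    · · · · ·
    · · · · ·
    · · · · ·
    · · # · ·
    · · # · ·
    · · · · ·

Z-buffer (winner per pixel, '.' = empty):
  . . . . .
  . . . . .
  . . . . .
  . . . . .
  . . . . .
  . . 0 . .
  . . 0 . .
  . . 0 . .
  . . 0 . .
  . . 1 . .
  . . 1 . .
  . . . . .

Answer: -1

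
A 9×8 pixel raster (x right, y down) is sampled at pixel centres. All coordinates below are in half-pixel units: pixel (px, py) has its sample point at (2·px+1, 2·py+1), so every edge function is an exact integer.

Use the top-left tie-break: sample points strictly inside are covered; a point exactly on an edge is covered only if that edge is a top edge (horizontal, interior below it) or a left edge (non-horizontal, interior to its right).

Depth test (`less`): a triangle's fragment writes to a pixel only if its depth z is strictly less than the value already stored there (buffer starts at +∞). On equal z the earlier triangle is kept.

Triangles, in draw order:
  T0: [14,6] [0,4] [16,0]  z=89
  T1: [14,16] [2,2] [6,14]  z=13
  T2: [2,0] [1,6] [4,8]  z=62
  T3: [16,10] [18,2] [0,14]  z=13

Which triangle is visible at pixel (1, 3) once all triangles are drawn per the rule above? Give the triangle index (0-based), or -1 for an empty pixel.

T0:
  2·area = 88
  edge (14, 6)→(0, 4): d=(-14,-2) top-left  bias=+0
  edge (0, 4)→(16, 0): d=(16,-4) top-left  bias=+0
  edge (16, 0)→(14, 6): d=(-2,6) right/bottom  bias=-1
    (6,0)@(13, 1): e=[68,4,16] → #
    (7,0)@(15, 1): e=[72,12,4] → #
    (8,0)@(17, 1): e=[76,20,-8] → ·
    (2,1)@(5, 3): e=[24,4,60] → #
    (3,1)@(7, 3): e=[28,12,48] → #
    (4,1)@(9, 3): e=[32,20,36] → #
    (5,1)@(11, 3): e=[36,28,24] → #
    (7,1)@(15, 3): e=[44,44,0] → ·  [on edge]
    (2,2)@(5, 5): e=[-4,36,56] → ·
    (3,2)@(7, 5): e=[0,44,44] → #  [on edge]
    (7,2)@(15, 5): e=[16,76,-4] → ·
    (3,3)@(7, 7): e=[-28,76,40] → ·
    (6,4)@(13, 9): e=[-44,132,0] → ·  [on edge]
    (5,7)@(11, 15): e=[-132,220,0] → ·  [on edge]
  covered (11 px):
    · · · · · · # # ·
    · · # # # # # · ·
    · · · # # # # · ·
    · · · · · · · · ·
    · · · · · · · · ·
    · · · · · · · · ·
    · · · · · · · · ·
    · · · · · · · · ·
T1:
  2·area = 88  (B↔C swapped to make it positive)
  edge (14, 16)→(6, 14): d=(-8,-2) top-left  bias=+0
  edge (6, 14)→(2, 2): d=(-4,-12) top-left  bias=+0
  edge (2, 2)→(14, 16): d=(12,14) right/bottom  bias=-1
    (1,2)@(3, 5): e=[66,0,22] → #  [on edge]
    (2,2)@(5, 5): e=[70,24,-6] → ·
    (1,3)@(3, 7): e=[50,-8,46] → ·
    (2,3)@(5, 7): e=[54,16,18] → #
    (3,3)@(7, 7): e=[58,40,-10] → ·
    (2,4)@(5, 9): e=[38,8,42] → #
    (3,4)@(7, 9): e=[42,32,14] → #
    (4,4)@(9, 9): e=[46,56,-14] → ·
    (2,5)@(5, 11): e=[22,0,66] → #  [on edge]
    (4,5)@(9, 11): e=[30,48,10] → #
    (5,5)@(11, 11): e=[34,72,-18] → ·
    (2,6)@(5, 13): e=[6,-8,90] → ·
  covered (12 px):
    · · · · · · · · ·
    · · · · · · · · ·
    · # · · · · · · ·
    · · # · · · · · ·
    · · # # · · · · ·
    · · # # # · · · ·
    · · · # # # · · ·
    · · · · · # # · ·
T2:
  2·area = 20  (B↔C swapped to make it positive)
  edge (2, 0)→(4, 8): d=(2,8) right/bottom  bias=-1
  edge (4, 8)→(1, 6): d=(-3,-2) top-left  bias=+0
  edge (1, 6)→(2, 0): d=(1,-6) top-left  bias=+0
    (1,2)@(3, 5): e=[2,7,11] → #
    (2,2)@(5, 5): e=[-14,11,23] → ·
    (1,3)@(3, 7): e=[6,1,13] → #
    (2,3)@(5, 7): e=[-10,5,25] → ·
    (1,4)@(3, 9): e=[10,-5,15] → ·
  covered (2 px):
    · · · · · · · · ·
    · · · · · · · · ·
    · # · · · · · · ·
    · # · · · · · · ·
    · · · · · · · · ·
    · · · · · · · · ·
    · · · · · · · · ·
    · · · · · · · · ·
T3:
  2·area = 120  (B↔C swapped to make it positive)
  edge (16, 10)→(0, 14): d=(-16,4) right/bottom  bias=-1
  edge (0, 14)→(18, 2): d=(18,-12) top-left  bias=+0
  edge (18, 2)→(16, 10): d=(-2,8) right/bottom  bias=-1
    (8,1)@(17, 3): e=[108,6,6] → #
    (7,2)@(15, 5): e=[84,18,18] → #
    (5,3)@(11, 7): e=[68,6,46] → #
    (6,3)@(13, 7): e=[60,30,30] → #
    (8,3)@(17, 7): e=[44,78,-2] → ·
    (4,4)@(9, 9): e=[44,18,58] → #
    (8,4)@(17, 9): e=[12,114,-6] → ·
    (2,5)@(5, 11): e=[28,6,86] → #
    (3,5)@(7, 11): e=[20,30,70] → #
    (6,5)@(13, 11): e=[-4,102,22] → ·
    (7,5)@(15, 11): e=[-12,126,6] → ·
    (1,6)@(3, 13): e=[4,18,98] → #
  covered (15 px):
    · · · · · · · · ·
    · · · · · · · · #
    · · · · · · · # #
    · · · · · # # # ·
    · · · · # # # # ·
    · · # # # # · · ·
    · # · · · · · · ·
    · · · · · · · · ·

Z-buffer (winner per pixel, '.' = empty):
  . . . . . . 0 0 .
  . . 0 0 0 0 0 . 3
  . 1 . 0 0 0 0 3 3
  . 2 1 . . 3 3 3 .
  . . 1 1 3 3 3 3 .
  . . 1 1 1 3 . . .
  . 3 . 1 1 1 . . .
  . . . . . 1 1 . .

Result: 2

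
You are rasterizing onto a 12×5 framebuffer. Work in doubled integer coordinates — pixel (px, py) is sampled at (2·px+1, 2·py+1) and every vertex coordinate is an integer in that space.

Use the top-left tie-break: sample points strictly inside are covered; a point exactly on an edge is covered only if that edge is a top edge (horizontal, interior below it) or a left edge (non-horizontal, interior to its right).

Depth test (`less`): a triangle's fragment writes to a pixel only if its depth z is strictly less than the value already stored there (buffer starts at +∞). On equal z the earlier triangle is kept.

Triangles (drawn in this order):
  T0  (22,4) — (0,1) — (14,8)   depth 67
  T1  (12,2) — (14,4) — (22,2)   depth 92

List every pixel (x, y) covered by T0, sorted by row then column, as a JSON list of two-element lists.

T0:
  2·area = 112  (B↔C swapped to make it positive)
  edge (22, 4)→(14, 8): d=(-8,4) right/bottom  bias=-1
  edge (14, 8)→(0, 1): d=(-14,-7) top-left  bias=+0
  edge (0, 1)→(22, 4): d=(22,3) right/bottom  bias=-1
    (2,1)@(5, 3): e=[76,7,29] → #
    (3,1)@(7, 3): e=[68,21,23] → #
    (4,1)@(9, 3): e=[60,35,17] → #
    (5,1)@(11, 3): e=[52,49,11] → #
    (6,1)@(13, 3): e=[44,63,5] → #
    (7,1)@(15, 3): e=[36,77,-1] → ·
    (2,2)@(5, 5): e=[60,-21,73] → ·
    (3,2)@(7, 5): e=[52,-7,67] → ·
    (4,2)@(9, 5): e=[44,7,61] → #
    (7,2)@(15, 5): e=[20,49,43] → #
    (8,2)@(17, 5): e=[12,63,37] → #
    (9,2)@(19, 5): e=[4,77,31] → #
  covered (13 px):
    · · · · · · · · · · · ·
    · · # # # # # · · · · ·
    · · · · # # # # # # · ·
    · · · · · · # # · · · ·
    · · · · · · · · · · · ·
T1:
  2·area = 20  (B↔C swapped to make it positive)
  edge (12, 2)→(22, 2): d=(10,0) top-left  bias=+0
  edge (22, 2)→(14, 4): d=(-8,2) right/bottom  bias=-1
  edge (14, 4)→(12, 2): d=(-2,-2) top-left  bias=+0
    (5,0)@(11, 1): e=[-10,30,0] → ·  [on edge]
    (6,1)@(13, 3): e=[10,10,0] → #  [on edge]
    (7,1)@(15, 3): e=[10,6,4] → #
    (8,1)@(17, 3): e=[10,2,8] → #
    (9,1)@(19, 3): e=[10,-2,12] → ·
    (6,2)@(13, 5): e=[30,-6,-4] → ·
    (7,2)@(15, 5): e=[30,-10,0] → ·  [on edge]
    (8,2)@(17, 5): e=[30,-14,4] → ·
    (8,3)@(17, 7): e=[50,-30,0] → ·  [on edge]
    (9,4)@(19, 9): e=[70,-50,0] → ·  [on edge]
  covered (3 px):
    · · · · · · · · · · · ·
    · · · · · · # # # · · ·
    · · · · · · · · · · · ·
    · · · · · · · · · · · ·
    · · · · · · · · · · · ·

Result: [[2,1],[3,1],[4,1],[5,1],[6,1],[4,2],[5,2],[6,2],[7,2],[8,2],[9,2],[6,3],[7,3]]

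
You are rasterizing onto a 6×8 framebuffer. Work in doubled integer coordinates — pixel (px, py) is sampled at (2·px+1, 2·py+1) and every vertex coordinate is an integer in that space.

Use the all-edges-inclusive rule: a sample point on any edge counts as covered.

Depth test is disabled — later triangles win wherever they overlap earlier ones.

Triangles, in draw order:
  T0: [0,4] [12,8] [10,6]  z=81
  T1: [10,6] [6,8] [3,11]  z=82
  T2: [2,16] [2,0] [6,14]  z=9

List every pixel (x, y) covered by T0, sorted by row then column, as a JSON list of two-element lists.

T0:
  2·area = 16  (B↔C swapped to make it positive)
  edge (0, 4)→(10, 6): d=(10,2) inclusive
  edge (10, 6)→(12, 8): d=(2,2) inclusive
  edge (12, 8)→(0, 4): d=(-12,-4) inclusive
    (2,0)@(5, 1): e=[-40,0,56] → ·  [on edge]
    (3,1)@(7, 3): e=[-24,0,40] → ·  [on edge]
    (1,2)@(3, 5): e=[4,12,0] → #  [on edge]
    (2,2)@(5, 5): e=[0,8,8] → #  [on edge]
    (3,2)@(7, 5): e=[-4,4,16] → ·
    (4,2)@(9, 5): e=[-8,0,24] → ·  [on edge]
    (1,3)@(3, 7): e=[24,16,-24] → ·
    (2,3)@(5, 7): e=[20,12,-16] → ·
    (4,3)@(9, 7): e=[12,4,0] → #  [on edge]
    (5,3)@(11, 7): e=[8,0,8] → #  [on edge]
    (4,4)@(9, 9): e=[32,8,-24] → ·
    (5,4)@(11, 9): e=[28,4,-16] → ·
  covered (4 px):
    · · · · · ·
    · · · · · ·
    · # # · · ·
    · · · · # #
    · · · · · ·
    · · · · · ·
    · · · · · ·
    · · · · · ·
T1:
  2·area = 6  (B↔C swapped to make it positive)
  edge (10, 6)→(3, 11): d=(-7,5) inclusive
  edge (3, 11)→(6, 8): d=(3,-3) inclusive
  edge (6, 8)→(10, 6): d=(4,-2) inclusive
    (5,1)@(11, 3): e=[16,0,-10] → ·  [on edge]
    (4,2)@(9, 5): e=[12,0,-6] → ·  [on edge]
    (3,3)@(7, 7): e=[8,0,-2] → ·  [on edge]
    (2,4)@(5, 9): e=[4,0,2] → #  [on edge]
    (3,4)@(7, 9): e=[-6,6,6] → ·
    (1,5)@(3, 11): e=[0,0,6] → #  [on edge]
    (2,5)@(5, 11): e=[-10,6,10] → ·
    (0,6)@(1, 13): e=[-4,0,10] → ·  [on edge]
    (1,6)@(3, 13): e=[-14,6,14] → ·
  covered (2 px):
    · · · · · ·
    · · · · · ·
    · · · · · ·
    · · · · · ·
    · · # · · ·
    · # · · · ·
    · · · · · ·
    · · · · · ·
T2:
  2·area = 64
  edge (2, 16)→(2, 0): d=(0,-16) inclusive
  edge (2, 0)→(6, 14): d=(4,14) inclusive
  edge (6, 14)→(2, 16): d=(-4,2) inclusive
    (1,2)@(3, 5): e=[16,6,42] → #
    (2,2)@(5, 5): e=[48,-22,38] → ·
    (1,3)@(3, 7): e=[16,14,34] → #
    (2,3)@(5, 7): e=[48,-14,30] → ·
    (1,4)@(3, 9): e=[16,22,26] → #
    (2,4)@(5, 9): e=[48,-6,22] → ·
    (1,5)@(3, 11): e=[16,30,18] → #
    (2,5)@(5, 11): e=[48,2,14] → #
    (3,5)@(7, 11): e=[80,-26,10] → ·
    (1,6)@(3, 13): e=[16,38,10] → #
    (3,6)@(7, 13): e=[80,-18,2] → ·
    (1,7)@(3, 15): e=[16,46,2] → #
  covered (8 px):
    · · · · · ·
    · · · · · ·
    · # · · · ·
    · # · · · ·
    · # · · · ·
    · # # · · ·
    · # # · · ·
    · # · · · ·

Result: [[1,2],[2,2],[4,3],[5,3]]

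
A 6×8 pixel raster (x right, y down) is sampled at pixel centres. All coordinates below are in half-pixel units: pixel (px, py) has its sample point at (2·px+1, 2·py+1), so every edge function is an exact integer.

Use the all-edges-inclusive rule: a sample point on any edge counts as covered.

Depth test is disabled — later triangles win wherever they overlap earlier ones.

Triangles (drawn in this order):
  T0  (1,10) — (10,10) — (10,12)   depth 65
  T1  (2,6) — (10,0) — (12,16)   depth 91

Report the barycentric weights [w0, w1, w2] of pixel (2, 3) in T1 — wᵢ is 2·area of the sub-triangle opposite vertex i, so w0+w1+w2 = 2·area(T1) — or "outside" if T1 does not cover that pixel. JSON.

T0:
  2·area = 18
  edge (1, 10)→(10, 10): d=(9,0) inclusive
  edge (10, 10)→(10, 12): d=(0,2) inclusive
  edge (10, 12)→(1, 10): d=(-9,-2) inclusive
    (3,5)@(7, 11): e=[9,6,3] → #
    (4,5)@(9, 11): e=[9,2,7] → #
    (5,5)@(11, 11): e=[9,-2,11] → ·
    (3,6)@(7, 13): e=[27,6,-15] → ·
    (4,6)@(9, 13): e=[27,2,-11] → ·
  covered (2 px):
    · · · · · ·
    · · · · · ·
    · · · · · ·
    · · · · · ·
    · · · · · ·
    · · · # # ·
    · · · · · ·
    · · · · · ·
T1:
  2·area = 140
  edge (2, 6)→(10, 0): d=(8,-6) inclusive
  edge (10, 0)→(12, 16): d=(2,16) inclusive
  edge (12, 16)→(2, 6): d=(-10,-10) inclusive
    (4,0)@(9, 1): e=[2,18,120] → #
    (5,0)@(11, 1): e=[14,-14,140] → ·
    (3,1)@(7, 3): e=[6,54,80] → #
    (5,1)@(11, 3): e=[30,-10,120] → ·
    (0,2)@(1, 5): e=[-14,154,0] → ·  [on edge]
    (2,2)@(5, 5): e=[10,90,40] → #
    (5,2)@(11, 5): e=[46,-6,100] → ·
    (1,3)@(3, 7): e=[14,126,0] → #  [on edge]
    (5,3)@(11, 7): e=[62,-2,80] → ·
    (1,4)@(3, 9): e=[30,130,-20] → ·
    (2,4)@(5, 9): e=[42,98,0] → #  [on edge]
    (5,4)@(11, 9): e=[78,2,60] → #
    (3,5)@(7, 11): e=[70,70,0] → #  [on edge]
    (4,6)@(9, 13): e=[98,42,0] → #  [on edge]
    (5,7)@(11, 15): e=[126,14,0] → #  [on edge]
  covered (20 px):
    · · · · # ·
    · · · # # ·
    · · # # # ·
    · # # # # ·
    · · # # # #
    · · · # # #
    · · · · # #
    · · · · · #

Final: [94,20,26]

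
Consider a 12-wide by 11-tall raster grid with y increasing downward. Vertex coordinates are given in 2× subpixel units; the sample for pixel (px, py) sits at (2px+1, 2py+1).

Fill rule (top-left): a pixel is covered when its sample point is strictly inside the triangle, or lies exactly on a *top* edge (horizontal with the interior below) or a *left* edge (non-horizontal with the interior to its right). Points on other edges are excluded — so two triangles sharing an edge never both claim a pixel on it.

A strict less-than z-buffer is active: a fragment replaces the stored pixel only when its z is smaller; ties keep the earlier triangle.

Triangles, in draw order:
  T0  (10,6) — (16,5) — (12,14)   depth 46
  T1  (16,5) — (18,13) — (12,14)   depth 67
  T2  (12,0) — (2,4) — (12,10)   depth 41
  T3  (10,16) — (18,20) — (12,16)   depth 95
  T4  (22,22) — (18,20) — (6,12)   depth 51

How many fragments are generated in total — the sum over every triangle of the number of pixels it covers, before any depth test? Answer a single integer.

T0:
  2·area = 50
  edge (10, 6)→(16, 5): d=(6,-1) top-left  bias=+0
  edge (16, 5)→(12, 14): d=(-4,9) right/bottom  bias=-1
  edge (12, 14)→(10, 6): d=(-2,-8) top-left  bias=+0
    (5,3)@(11, 7): e=[7,37,6] → #
    (6,3)@(13, 7): e=[9,19,22] → #
    (7,3)@(15, 7): e=[11,1,38] → #
    (8,3)@(17, 7): e=[13,-17,54] → ·
    (5,4)@(11, 9): e=[19,29,2] → #
    (7,4)@(15, 9): e=[23,-7,34] → ·
    (5,5)@(11, 11): e=[31,21,-2] → ·
    (6,5)@(13, 11): e=[33,3,14] → #
    (7,5)@(15, 11): e=[35,-15,30] → ·
    (6,6)@(13, 13): e=[45,-5,10] → ·
  covered (6 px):
    · · · · · · · · · · · ·
    · · · · · · · · · · · ·
    · · · · · · · · · · · ·
    · · · · · # # # · · · ·
    · · · · · # # · · · · ·
    · · · · · · # · · · · ·
    · · · · · · · · · · · ·
    · · · · · · · · · · · ·
    · · · · · · · · · · · ·
    · · · · · · · · · · · ·
    · · · · · · · · · · · ·
T1:
  2·area = 50
  edge (16, 5)→(18, 13): d=(2,8) right/bottom  bias=-1
  edge (18, 13)→(12, 14): d=(-6,1) right/bottom  bias=-1
  edge (12, 14)→(16, 5): d=(4,-9) top-left  bias=+0
    (7,0)@(15, 1): e=[0,75,-25] → ·  [on edge]
    (7,4)@(15, 9): e=[16,27,7] → #
    (8,4)@(17, 9): e=[0,25,25] → ·  [on edge]
    (7,5)@(15, 11): e=[20,15,15] → #
    (8,5)@(17, 11): e=[4,13,33] → #
    (9,5)@(19, 11): e=[-12,11,51] → ·
    (6,6)@(13, 13): e=[40,5,5] → #
    (9,6)@(19, 13): e=[-8,-1,59] → ·
    (6,7)@(13, 15): e=[44,-7,13] → ·
    (7,7)@(15, 15): e=[28,-9,31] → ·
    (8,7)@(17, 15): e=[12,-11,49] → ·
    (9,8)@(19, 17): e=[0,-25,75] → ·  [on edge]
  covered (6 px):
    · · · · · · · · · · · ·
    · · · · · · · · · · · ·
    · · · · · · · · · · · ·
    · · · · · · · · · · · ·
    · · · · · · · # · · · ·
    · · · · · · · # # · · ·
    · · · · · · # # # · · ·
    · · · · · · · · · · · ·
    · · · · · · · · · · · ·
    · · · · · · · · · · · ·
    · · · · · · · · · · · ·
T2:
  2·area = 100  (B↔C swapped to make it positive)
  edge (12, 0)→(12, 10): d=(0,10) right/bottom  bias=-1
  edge (12, 10)→(2, 4): d=(-10,-6) top-left  bias=+0
  edge (2, 4)→(12, 0): d=(10,-4) top-left  bias=+0
    (5,0)@(11, 1): e=[10,84,6] → #
    (6,0)@(13, 1): e=[-10,96,14] → ·
    (2,1)@(5, 3): e=[70,28,2] → #
    (3,1)@(7, 3): e=[50,40,10] → #
    (4,1)@(9, 3): e=[30,52,18] → #
    (6,1)@(13, 3): e=[-10,76,34] → ·
    (2,2)@(5, 5): e=[70,8,22] → #
    (6,2)@(13, 5): e=[-10,56,54] → ·
    (2,3)@(5, 7): e=[70,-12,42] → ·
    (3,3)@(7, 7): e=[50,0,50] → #  [on edge]
    (6,3)@(13, 7): e=[-10,36,74] → ·
    (3,4)@(7, 9): e=[50,-20,70] → ·
    (8,6)@(17, 13): e=[-50,0,150] → ·  [on edge]
  covered (13 px):
    · · · · · # · · · · · ·
    · · # # # # · · · · · ·
    · · # # # # · · · · · ·
    · · · # # # · · · · · ·
    · · · · · # · · · · · ·
    · · · · · · · · · · · ·
    · · · · · · · · · · · ·
    · · · · · · · · · · · ·
    · · · · · · · · · · · ·
    · · · · · · · · · · · ·
    · · · · · · · · · · · ·
T3:
  2·area = 8  (B↔C swapped to make it positive)
  edge (10, 16)→(12, 16): d=(2,0) top-left  bias=+0
  edge (12, 16)→(18, 20): d=(6,4) right/bottom  bias=-1
  edge (18, 20)→(10, 16): d=(-8,-4) top-left  bias=+0
    (6,8)@(13, 17): e=[2,2,4] → #
    (7,8)@(15, 17): e=[2,-6,12] → ·
    (6,9)@(13, 19): e=[6,14,-12] → ·
  covered (1 px):
    · · · · · · · · · · · ·
    · · · · · · · · · · · ·
    · · · · · · · · · · · ·
    · · · · · · · · · · · ·
    · · · · · · · · · · · ·
    · · · · · · · · · · · ·
    · · · · · · · · · · · ·
    · · · · · · · · · · · ·
    · · · · · · # · · · · ·
    · · · · · · · · · · · ·
    · · · · · · · · · · · ·
T4:
  2·area = 8
  edge (22, 22)→(18, 20): d=(-4,-2) top-left  bias=+0
  edge (18, 20)→(6, 12): d=(-12,-8) top-left  bias=+0
  edge (6, 12)→(22, 22): d=(16,10) right/bottom  bias=-1
    (8,9)@(17, 19): e=[2,4,2] → #
    (9,9)@(19, 19): e=[6,20,-18] → ·
    (8,10)@(17, 21): e=[-6,-20,34] → ·
  covered (1 px):
    · · · · · · · · · · · ·
    · · · · · · · · · · · ·
    · · · · · · · · · · · ·
    · · · · · · · · · · · ·
    · · · · · · · · · · · ·
    · · · · · · · · · · · ·
    · · · · · · · · · · · ·
    · · · · · · · · · · · ·
    · · · · · · · · · · · ·
    · · · · · · · · # · · ·
    · · · · · · · · · · · ·

Final: 27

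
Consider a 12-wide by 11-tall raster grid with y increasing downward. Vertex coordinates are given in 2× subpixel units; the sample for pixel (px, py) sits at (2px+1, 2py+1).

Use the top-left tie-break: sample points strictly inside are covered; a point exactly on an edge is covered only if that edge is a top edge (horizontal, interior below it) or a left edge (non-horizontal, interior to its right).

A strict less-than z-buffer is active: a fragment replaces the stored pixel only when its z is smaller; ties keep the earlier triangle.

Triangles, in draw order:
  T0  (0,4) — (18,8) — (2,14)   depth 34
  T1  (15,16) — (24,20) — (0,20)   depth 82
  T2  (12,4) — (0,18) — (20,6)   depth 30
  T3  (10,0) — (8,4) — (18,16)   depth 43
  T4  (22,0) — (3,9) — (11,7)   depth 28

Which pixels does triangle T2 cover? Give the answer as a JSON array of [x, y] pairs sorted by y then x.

T0:
  2·area = 172
  edge (0, 4)→(18, 8): d=(18,4) right/bottom  bias=-1
  edge (18, 8)→(2, 14): d=(-16,6) right/bottom  bias=-1
  edge (2, 14)→(0, 4): d=(-2,-10) top-left  bias=+0
    (0,2)@(1, 5): e=[14,150,8] → #
    (1,2)@(3, 5): e=[6,138,28] → #
    (2,2)@(5, 5): e=[-2,126,48] → ·
    (0,3)@(1, 7): e=[50,118,4] → #
    (2,3)@(5, 7): e=[34,94,44] → #
    (3,3)@(7, 7): e=[26,82,64] → #
    (4,3)@(9, 7): e=[18,70,84] → #
    (5,3)@(11, 7): e=[10,58,104] → #
    (6,3)@(13, 7): e=[2,46,124] → #
    (7,3)@(15, 7): e=[-6,34,144] → ·
    (0,4)@(1, 9): e=[86,86,0] → #  [on edge]
    (7,4)@(15, 9): e=[30,2,140] → #
    (1,9)@(3, 19): e=[258,-86,0] → ·  [on edge]
  covered (22 px):
    · · · · · · · · · · · ·
    · · · · · · · · · · · ·
    # # · · · · · · · · · ·
    # # # # # # # · · · · ·
    # # # # # # # # · · · ·
    · # # # # · · · · · · ·
    · # · · · · · · · · · ·
    · · · · · · · · · · · ·
    · · · · · · · · · · · ·
    · · · · · · · · · · · ·
    · · · · · · · · · · · ·
T1:
  2·area = 96
  edge (15, 16)→(24, 20): d=(9,4) right/bottom  bias=-1
  edge (24, 20)→(0, 20): d=(-24,0) right/bottom  bias=-1
  edge (0, 20)→(15, 16): d=(15,-4) top-left  bias=+0
    (6,8)@(13, 17): e=[17,72,7] → #
    (7,8)@(15, 17): e=[9,72,15] → #
    (8,8)@(17, 17): e=[1,72,23] → #
    (9,8)@(19, 17): e=[-7,72,31] → ·
    (2,9)@(5, 19): e=[67,24,5] → #
    (3,9)@(7, 19): e=[59,24,13] → #
    (4,9)@(9, 19): e=[51,24,21] → #
    (5,9)@(11, 19): e=[43,24,29] → #
    (9,9)@(19, 19): e=[11,24,61] → #
    (10,9)@(21, 19): e=[3,24,69] → #
    (11,9)@(23, 19): e=[-5,24,77] → ·
    (2,10)@(5, 21): e=[85,-24,35] → ·
  covered (12 px):
    · · · · · · · · · · · ·
    · · · · · · · · · · · ·
    · · · · · · · · · · · ·
    · · · · · · · · · · · ·
    · · · · · · · · · · · ·
    · · · · · · · · · · · ·
    · · · · · · · · · · · ·
    · · · · · · · · · · · ·
    · · · · · · # # # · · ·
    · · # # # # # # # # # ·
    · · · · · · · · · · · ·
T2:
  2·area = 136  (B↔C swapped to make it positive)
  edge (12, 4)→(20, 6): d=(8,2) right/bottom  bias=-1
  edge (20, 6)→(0, 18): d=(-20,12) right/bottom  bias=-1
  edge (0, 18)→(12, 4): d=(12,-14) top-left  bias=+0
    (6,2)@(13, 5): e=[6,104,26] → #
    (7,2)@(15, 5): e=[2,80,54] → #
    (8,2)@(17, 5): e=[-2,56,82] → ·
    (5,3)@(11, 7): e=[26,88,22] → #
    (8,3)@(17, 7): e=[14,16,106] → #
    (9,3)@(19, 7): e=[10,-8,134] → ·
    (4,4)@(9, 9): e=[46,72,18] → #
    (7,4)@(15, 9): e=[34,0,102] → ·  [on edge]
    (8,4)@(17, 9): e=[30,-24,130] → ·
    (3,5)@(7, 11): e=[66,56,14] → #
    (6,5)@(13, 11): e=[54,-16,98] → ·
    (2,6)@(5, 13): e=[86,40,10] → #
    (2,7)@(5, 15): e=[102,0,34] → ·  [on edge]
  covered (16 px):
    · · · · · · · · · · · ·
    · · · · · · · · · · · ·
    · · · · · · # # · · · ·
    · · · · · # # # # · · ·
    · · · · # # # · · · · ·
    · · · # # # · · · · · ·
    · · # # · · · · · · · ·
    · # · · · · · · · · · ·
    # · · · · · · · · · · ·
    · · · · · · · · · · · ·
    · · · · · · · · · · · ·
T3:
  2·area = 64  (B↔C swapped to make it positive)
  edge (10, 0)→(18, 16): d=(8,16) right/bottom  bias=-1
  edge (18, 16)→(8, 4): d=(-10,-12) top-left  bias=+0
  edge (8, 4)→(10, 0): d=(2,-4) top-left  bias=+0
    (4,1)@(9, 3): e=[40,22,2] → #
    (5,1)@(11, 3): e=[8,46,10] → #
    (6,1)@(13, 3): e=[-24,70,18] → ·
    (4,2)@(9, 5): e=[56,2,6] → #
    (6,2)@(13, 5): e=[-8,50,22] → ·
    (4,3)@(9, 7): e=[72,-18,10] → ·
    (5,3)@(11, 7): e=[40,6,18] → #
    (6,3)@(13, 7): e=[8,30,26] → #
    (7,3)@(15, 7): e=[-24,54,34] → ·
    (5,4)@(11, 9): e=[56,-14,22] → ·
    (6,4)@(13, 9): e=[24,10,30] → #
    (7,4)@(15, 9): e=[-8,34,38] → ·
  covered (8 px):
    · · · · · · · · · · · ·
    · · · · # # · · · · · ·
    · · · · # # · · · · · ·
    · · · · · # # · · · · ·
    · · · · · · # · · · · ·
    · · · · · · · # · · · ·
    · · · · · · · · · · · ·
    · · · · · · · · · · · ·
    · · · · · · · · · · · ·
    · · · · · · · · · · · ·
    · · · · · · · · · · · ·
T4:
  2·area = 34  (B↔C swapped to make it positive)
  edge (22, 0)→(11, 7): d=(-11,7) right/bottom  bias=-1
  edge (11, 7)→(3, 9): d=(-8,2) right/bottom  bias=-1
  edge (3, 9)→(22, 0): d=(19,-9) top-left  bias=+0
    (8,1)@(17, 3): e=[2,20,12] → #
    (9,1)@(19, 3): e=[-12,16,30] → ·
    (6,2)@(13, 5): e=[8,12,14] → #
    (7,2)@(15, 5): e=[-6,8,32] → ·
    (8,2)@(17, 5): e=[-20,4,50] → ·
    (9,2)@(19, 5): e=[-34,0,68] → ·  [on edge]
    (4,3)@(9, 7): e=[14,4,16] → #
    (5,3)@(11, 7): e=[0,0,34] → ·  [on edge]
    (6,3)@(13, 7): e=[-14,-4,52] → ·
    (1,4)@(3, 9): e=[34,0,0] → ·  [on edge]
    (4,4)@(9, 9): e=[-8,-12,54] → ·
  covered (3 px):
    · · · · · · · · · · · ·
    · · · · · · · · # · · ·
    · · · · · · # · · · · ·
    · · · · # · · · · · · ·
    · · · · · · · · · · · ·
    · · · · · · · · · · · ·
    · · · · · · · · · · · ·
    · · · · · · · · · · · ·
    · · · · · · · · · · · ·
    · · · · · · · · · · · ·
    · · · · · · · · · · · ·

Result: [[6,2],[7,2],[5,3],[6,3],[7,3],[8,3],[4,4],[5,4],[6,4],[3,5],[4,5],[5,5],[2,6],[3,6],[1,7],[0,8]]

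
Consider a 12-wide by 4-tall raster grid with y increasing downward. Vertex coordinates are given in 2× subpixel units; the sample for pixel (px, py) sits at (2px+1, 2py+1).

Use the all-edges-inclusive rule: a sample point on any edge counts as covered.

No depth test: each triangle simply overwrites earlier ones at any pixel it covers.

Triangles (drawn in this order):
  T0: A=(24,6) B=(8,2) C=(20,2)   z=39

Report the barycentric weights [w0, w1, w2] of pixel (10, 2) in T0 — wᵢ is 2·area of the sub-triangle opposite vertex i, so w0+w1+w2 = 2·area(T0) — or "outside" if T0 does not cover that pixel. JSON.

T0:
  2·area = 48
  edge (24, 6)→(8, 2): d=(-16,-4) inclusive
  edge (8, 2)→(20, 2): d=(12,0) inclusive
  edge (20, 2)→(24, 6): d=(4,4) inclusive
    (9,0)@(19, 1): e=[60,-12,0] → ·  [on edge]
    (6,1)@(13, 3): e=[4,12,32] → #
    (7,1)@(15, 3): e=[12,12,24] → #
    (8,1)@(17, 3): e=[20,12,16] → #
    (9,1)@(19, 3): e=[28,12,8] → #
    (10,1)@(21, 3): e=[36,12,0] → #  [on edge]
    (11,1)@(23, 3): e=[44,12,-8] → ·
    (6,2)@(13, 5): e=[-28,36,40] → ·
    (7,2)@(15, 5): e=[-20,36,32] → ·
    (8,2)@(17, 5): e=[-12,36,24] → ·
    (9,2)@(19, 5): e=[-4,36,16] → ·
    (10,2)@(21, 5): e=[4,36,8] → #
    (11,2)@(23, 5): e=[12,36,0] → #  [on edge]
  covered (7 px):
    · · · · · · · · · · · ·
    · · · · · · # # # # # ·
    · · · · · · · · · · # #
    · · · · · · · · · · · ·

Result: [36,8,4]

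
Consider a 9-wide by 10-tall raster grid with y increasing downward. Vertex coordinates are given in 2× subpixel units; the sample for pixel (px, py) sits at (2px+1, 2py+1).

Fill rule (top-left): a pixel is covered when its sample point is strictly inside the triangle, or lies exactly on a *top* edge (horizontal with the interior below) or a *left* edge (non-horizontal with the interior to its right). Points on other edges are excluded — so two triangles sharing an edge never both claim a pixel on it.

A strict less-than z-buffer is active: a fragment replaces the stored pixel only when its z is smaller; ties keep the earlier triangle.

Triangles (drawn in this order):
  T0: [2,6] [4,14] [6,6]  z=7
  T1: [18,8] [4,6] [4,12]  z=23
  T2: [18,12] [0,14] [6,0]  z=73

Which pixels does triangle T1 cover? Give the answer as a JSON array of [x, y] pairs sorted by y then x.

T0:
  2·area = 32  (B↔C swapped to make it positive)
  edge (2, 6)→(6, 6): d=(4,0) top-left  bias=+0
  edge (6, 6)→(4, 14): d=(-2,8) right/bottom  bias=-1
  edge (4, 14)→(2, 6): d=(-2,-8) top-left  bias=+0
    (1,3)@(3, 7): e=[4,22,6] → #
    (2,3)@(5, 7): e=[4,6,22] → #
    (3,3)@(7, 7): e=[4,-10,38] → ·
    (1,4)@(3, 9): e=[12,18,2] → #
    (3,4)@(7, 9): e=[12,-14,34] → ·
    (1,5)@(3, 11): e=[20,14,-2] → ·
    (2,5)@(5, 11): e=[20,-2,14] → ·
  covered (4 px):
    · · · · · · · · ·
    · · · · · · · · ·
    · · · · · · · · ·
    · # # · · · · · ·
    · # # · · · · · ·
    · · · · · · · · ·
    · · · · · · · · ·
    · · · · · · · · ·
    · · · · · · · · ·
    · · · · · · · · ·
T1:
  2·area = 84  (B↔C swapped to make it positive)
  edge (18, 8)→(4, 12): d=(-14,4) right/bottom  bias=-1
  edge (4, 12)→(4, 6): d=(0,-6) top-left  bias=+0
  edge (4, 6)→(18, 8): d=(14,2) right/bottom  bias=-1
    (2,3)@(5, 7): e=[66,6,12] → #
    (3,3)@(7, 7): e=[58,18,8] → #
    (4,3)@(9, 7): e=[50,30,4] → #
    (5,3)@(11, 7): e=[42,42,0] → ·  [on edge]
    (2,4)@(5, 9): e=[38,6,40] → #
    (5,4)@(11, 9): e=[14,42,28] → #
    (6,4)@(13, 9): e=[6,54,24] → #
    (7,4)@(15, 9): e=[-2,66,20] → ·
    (2,5)@(5, 11): e=[10,6,68] → #
    (4,5)@(9, 11): e=[-6,30,60] → ·
    (5,5)@(11, 11): e=[-14,42,56] → ·
    (6,5)@(13, 11): e=[-22,54,52] → ·
  covered (10 px):
    · · · · · · · · ·
    · · · · · · · · ·
    · · · · · · · · ·
    · · # # # · · · ·
    · · # # # # # · ·
    · · # # · · · · ·
    · · · · · · · · ·
    · · · · · · · · ·
    · · · · · · · · ·
    · · · · · · · · ·
T2:
  2·area = 240
  edge (18, 12)→(0, 14): d=(-18,2) right/bottom  bias=-1
  edge (0, 14)→(6, 0): d=(6,-14) top-left  bias=+0
  edge (6, 0)→(18, 12): d=(12,12) right/bottom  bias=-1
    (3,0)@(7, 1): e=[220,20,0] → ·  [on edge]
    (2,1)@(5, 3): e=[188,4,48] → #
    (3,1)@(7, 3): e=[184,32,24] → #
    (4,1)@(9, 3): e=[180,60,0] → ·  [on edge]
    (2,2)@(5, 5): e=[152,16,72] → #
    (4,2)@(9, 5): e=[144,72,24] → #
    (5,2)@(11, 5): e=[140,100,0] → ·  [on edge]
    (1,3)@(3, 7): e=[120,0,120] → #  [on edge]
    (5,3)@(11, 7): e=[104,112,24] → #
    (6,3)@(13, 7): e=[100,140,0] → ·  [on edge]
    (1,4)@(3, 9): e=[84,12,144] → #
    (6,4)@(13, 9): e=[64,152,24] → #
    (7,4)@(15, 9): e=[60,180,0] → ·  [on edge]
    (8,5)@(17, 11): e=[20,220,0] → ·  [on edge]
    (4,6)@(9, 13): e=[0,120,120] → ·  [on edge]
  covered (27 px):
    · · · · · · · · ·
    · · # # · · · · ·
    · · # # # · · · ·
    · # # # # # · · ·
    · # # # # # # · ·
    · # # # # # # # ·
    # # # # · · · · ·
    · · · · · · · · ·
    · · · · · · · · ·
    · · · · · · · · ·

Final: [[2,3],[3,3],[4,3],[2,4],[3,4],[4,4],[5,4],[6,4],[2,5],[3,5]]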